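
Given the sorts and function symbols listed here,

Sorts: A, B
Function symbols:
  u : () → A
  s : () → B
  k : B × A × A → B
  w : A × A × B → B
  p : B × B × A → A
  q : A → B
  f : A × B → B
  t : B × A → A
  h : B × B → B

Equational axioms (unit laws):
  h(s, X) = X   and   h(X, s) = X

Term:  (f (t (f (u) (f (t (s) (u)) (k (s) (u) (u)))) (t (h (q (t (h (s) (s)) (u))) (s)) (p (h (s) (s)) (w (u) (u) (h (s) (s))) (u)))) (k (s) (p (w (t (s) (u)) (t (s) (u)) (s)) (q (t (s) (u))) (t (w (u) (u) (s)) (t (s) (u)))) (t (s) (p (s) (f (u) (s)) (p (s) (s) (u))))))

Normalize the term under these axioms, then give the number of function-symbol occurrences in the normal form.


1. (f (t (f (u) (f (t (s) (u)) (k (s) (u) (u)))) (t (h (q (t (h (s) (s)) (u))) (s)) (p (h (s) (s)) (w (u) (u) (h (s) (s))) (u)))) (k (s) (p (w (t (s) (u)) (t (s) (u)) (s)) (q (t (s) (u))) (t (w (u) (u) (s)) (t (s) (u)))) (t (s) (p (s) (f (u) (s)) (p (s) (s) (u))))))  →  (f (t (f (u) (f (t (s) (u)) (k (s) (u) (u)))) (t (q (t (h (s) (s)) (u))) (p (h (s) (s)) (w (u) (u) (h (s) (s))) (u)))) (k (s) (p (w (t (s) (u)) (t (s) (u)) (s)) (q (t (s) (u))) (t (w (u) (u) (s)) (t (s) (u)))) (t (s) (p (s) (f (u) (s)) (p (s) (s) (u))))))
2. (f (t (f (u) (f (t (s) (u)) (k (s) (u) (u)))) (t (q (t (h (s) (s)) (u))) (p (h (s) (s)) (w (u) (u) (h (s) (s))) (u)))) (k (s) (p (w (t (s) (u)) (t (s) (u)) (s)) (q (t (s) (u))) (t (w (u) (u) (s)) (t (s) (u)))) (t (s) (p (s) (f (u) (s)) (p (s) (s) (u))))))  →  (f (t (f (u) (f (t (s) (u)) (k (s) (u) (u)))) (t (q (t (s) (u))) (p (h (s) (s)) (w (u) (u) (h (s) (s))) (u)))) (k (s) (p (w (t (s) (u)) (t (s) (u)) (s)) (q (t (s) (u))) (t (w (u) (u) (s)) (t (s) (u)))) (t (s) (p (s) (f (u) (s)) (p (s) (s) (u))))))
3. (f (t (f (u) (f (t (s) (u)) (k (s) (u) (u)))) (t (q (t (s) (u))) (p (h (s) (s)) (w (u) (u) (h (s) (s))) (u)))) (k (s) (p (w (t (s) (u)) (t (s) (u)) (s)) (q (t (s) (u))) (t (w (u) (u) (s)) (t (s) (u)))) (t (s) (p (s) (f (u) (s)) (p (s) (s) (u))))))  →  (f (t (f (u) (f (t (s) (u)) (k (s) (u) (u)))) (t (q (t (s) (u))) (p (s) (w (u) (u) (h (s) (s))) (u)))) (k (s) (p (w (t (s) (u)) (t (s) (u)) (s)) (q (t (s) (u))) (t (w (u) (u) (s)) (t (s) (u)))) (t (s) (p (s) (f (u) (s)) (p (s) (s) (u))))))
4. (f (t (f (u) (f (t (s) (u)) (k (s) (u) (u)))) (t (q (t (s) (u))) (p (s) (w (u) (u) (h (s) (s))) (u)))) (k (s) (p (w (t (s) (u)) (t (s) (u)) (s)) (q (t (s) (u))) (t (w (u) (u) (s)) (t (s) (u)))) (t (s) (p (s) (f (u) (s)) (p (s) (s) (u))))))  →  (f (t (f (u) (f (t (s) (u)) (k (s) (u) (u)))) (t (q (t (s) (u))) (p (s) (w (u) (u) (s)) (u)))) (k (s) (p (w (t (s) (u)) (t (s) (u)) (s)) (q (t (s) (u))) (t (w (u) (u) (s)) (t (s) (u)))) (t (s) (p (s) (f (u) (s)) (p (s) (s) (u))))))
normal form: (f (t (f (u) (f (t (s) (u)) (k (s) (u) (u)))) (t (q (t (s) (u))) (p (s) (w (u) (u) (s)) (u)))) (k (s) (p (w (t (s) (u)) (t (s) (u)) (s)) (q (t (s) (u))) (t (w (u) (u) (s)) (t (s) (u)))) (t (s) (p (s) (f (u) (s)) (p (s) (s) (u))))))

size = 58


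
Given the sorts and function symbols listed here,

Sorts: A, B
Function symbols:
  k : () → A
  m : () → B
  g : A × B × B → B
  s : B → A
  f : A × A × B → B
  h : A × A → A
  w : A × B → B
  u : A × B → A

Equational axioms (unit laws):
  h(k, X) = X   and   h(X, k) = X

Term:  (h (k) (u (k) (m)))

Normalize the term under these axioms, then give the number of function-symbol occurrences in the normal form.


size = 3

1. (h (k) (u (k) (m)))  →  (u (k) (m))
normal form: (u (k) (m))


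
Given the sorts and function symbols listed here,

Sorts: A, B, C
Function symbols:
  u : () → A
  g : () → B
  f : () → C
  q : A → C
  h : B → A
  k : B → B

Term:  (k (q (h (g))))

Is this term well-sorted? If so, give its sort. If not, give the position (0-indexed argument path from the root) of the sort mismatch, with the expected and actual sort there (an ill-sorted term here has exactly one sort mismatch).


ill-sorted at position [0]: expected B, got C

      (g) : B
    (h (g)) : A
  (q (h (g))) : C
(k (q (h (g)))) : ✗ arg 0 at [0] has sort C, expected B


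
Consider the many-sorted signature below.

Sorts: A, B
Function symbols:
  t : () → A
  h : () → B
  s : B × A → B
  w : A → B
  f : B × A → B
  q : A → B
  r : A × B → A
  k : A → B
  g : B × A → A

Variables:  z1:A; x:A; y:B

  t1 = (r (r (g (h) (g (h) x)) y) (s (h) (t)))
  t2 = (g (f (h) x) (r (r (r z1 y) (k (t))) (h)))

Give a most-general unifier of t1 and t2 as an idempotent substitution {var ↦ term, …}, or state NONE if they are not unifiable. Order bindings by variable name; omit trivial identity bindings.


head clash or occurs-check failure — not unifiable

NONE (not unifiable)


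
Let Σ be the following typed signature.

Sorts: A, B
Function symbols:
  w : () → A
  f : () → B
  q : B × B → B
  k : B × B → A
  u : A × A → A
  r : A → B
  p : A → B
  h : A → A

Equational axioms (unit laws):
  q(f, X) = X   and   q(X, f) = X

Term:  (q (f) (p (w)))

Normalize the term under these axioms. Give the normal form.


normal form = (p (w))

1. (q (f) (p (w)))  →  (p (w))


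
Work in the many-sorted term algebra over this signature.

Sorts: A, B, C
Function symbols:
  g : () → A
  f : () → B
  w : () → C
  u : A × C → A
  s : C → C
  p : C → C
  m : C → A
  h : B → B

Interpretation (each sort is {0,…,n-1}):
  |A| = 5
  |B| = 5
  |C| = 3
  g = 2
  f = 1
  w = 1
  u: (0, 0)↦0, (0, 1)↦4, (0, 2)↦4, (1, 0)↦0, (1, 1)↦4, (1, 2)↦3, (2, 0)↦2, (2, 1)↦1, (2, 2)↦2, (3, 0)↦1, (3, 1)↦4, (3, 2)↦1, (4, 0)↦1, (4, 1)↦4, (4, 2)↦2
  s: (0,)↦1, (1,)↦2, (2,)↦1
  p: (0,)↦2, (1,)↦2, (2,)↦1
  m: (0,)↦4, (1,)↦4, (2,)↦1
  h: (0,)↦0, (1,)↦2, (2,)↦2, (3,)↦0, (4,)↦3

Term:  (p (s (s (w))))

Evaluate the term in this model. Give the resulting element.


value = 2

  w = 1
  (s (w)) = s(1,) = 2
  (s (s (w))) = s(2,) = 1
  (p (s (s (w)))) = p(1,) = 2


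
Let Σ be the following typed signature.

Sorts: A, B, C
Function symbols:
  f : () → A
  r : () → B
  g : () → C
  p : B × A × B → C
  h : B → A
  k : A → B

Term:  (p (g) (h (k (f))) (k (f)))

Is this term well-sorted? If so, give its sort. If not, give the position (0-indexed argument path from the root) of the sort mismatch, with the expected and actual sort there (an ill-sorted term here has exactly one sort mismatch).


  (g) : C
      (f) : A
    (k (f)) : B
  (h (k (f))) : A
    (f) : A
  (k (f)) : B
(p (g) (h (k (f))) (k (f))) : ✗ arg 0 at [0] has sort C, expected B

ill-sorted at position [0]: expected B, got C


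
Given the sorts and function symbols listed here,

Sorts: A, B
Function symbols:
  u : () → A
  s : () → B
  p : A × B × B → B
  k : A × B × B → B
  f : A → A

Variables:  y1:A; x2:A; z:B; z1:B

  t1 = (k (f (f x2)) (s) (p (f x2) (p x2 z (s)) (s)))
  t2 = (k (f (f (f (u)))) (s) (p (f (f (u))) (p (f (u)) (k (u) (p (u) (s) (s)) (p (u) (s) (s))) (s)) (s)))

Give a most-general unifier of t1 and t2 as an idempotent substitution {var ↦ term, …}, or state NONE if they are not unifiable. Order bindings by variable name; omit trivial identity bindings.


{x2 ↦ (f (u)), z ↦ (k (u) (p (u) (s) (s)) (p (u) (s) (s)))}


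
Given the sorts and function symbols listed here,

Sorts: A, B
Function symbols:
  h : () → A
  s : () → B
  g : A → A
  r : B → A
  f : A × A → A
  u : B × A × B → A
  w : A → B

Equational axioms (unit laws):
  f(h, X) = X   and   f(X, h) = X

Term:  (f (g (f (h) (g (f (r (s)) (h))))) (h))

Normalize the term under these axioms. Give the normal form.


normal form = (g (g (r (s))))

1. (f (g (f (h) (g (f (r (s)) (h))))) (h))  →  (g (f (h) (g (f (r (s)) (h)))))
2. (g (f (h) (g (f (r (s)) (h)))))  →  (g (g (f (r (s)) (h))))
3. (g (g (f (r (s)) (h))))  →  (g (g (r (s))))


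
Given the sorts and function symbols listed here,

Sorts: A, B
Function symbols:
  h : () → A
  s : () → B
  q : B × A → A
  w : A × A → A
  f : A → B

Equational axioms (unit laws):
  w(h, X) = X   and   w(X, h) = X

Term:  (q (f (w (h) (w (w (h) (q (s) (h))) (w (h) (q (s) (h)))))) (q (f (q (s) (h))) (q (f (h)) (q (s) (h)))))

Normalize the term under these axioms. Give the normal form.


normal form = (q (f (w (q (s) (h)) (q (s) (h)))) (q (f (q (s) (h))) (q (f (h)) (q (s) (h)))))

1. (q (f (w (h) (w (w (h) (q (s) (h))) (w (h) (q (s) (h)))))) (q (f (q (s) (h))) (q (f (h)) (q (s) (h)))))  →  (q (f (w (w (h) (q (s) (h))) (w (h) (q (s) (h))))) (q (f (q (s) (h))) (q (f (h)) (q (s) (h)))))
2. (q (f (w (w (h) (q (s) (h))) (w (h) (q (s) (h))))) (q (f (q (s) (h))) (q (f (h)) (q (s) (h)))))  →  (q (f (w (q (s) (h)) (w (h) (q (s) (h))))) (q (f (q (s) (h))) (q (f (h)) (q (s) (h)))))
3. (q (f (w (q (s) (h)) (w (h) (q (s) (h))))) (q (f (q (s) (h))) (q (f (h)) (q (s) (h)))))  →  (q (f (w (q (s) (h)) (q (s) (h)))) (q (f (q (s) (h))) (q (f (h)) (q (s) (h)))))


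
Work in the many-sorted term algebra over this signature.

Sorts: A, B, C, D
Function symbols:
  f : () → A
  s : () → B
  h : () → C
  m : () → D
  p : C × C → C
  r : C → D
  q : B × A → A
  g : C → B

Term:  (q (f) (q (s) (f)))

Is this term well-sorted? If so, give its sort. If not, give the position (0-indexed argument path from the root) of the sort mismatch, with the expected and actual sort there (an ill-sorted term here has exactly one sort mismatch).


ill-sorted at position [0]: expected B, got A

  (f) : A
    (s) : B
    (f) : A
  (q (s) (f)) : A
(q (f) (q (s) (f))) : ✗ arg 0 at [0] has sort A, expected B


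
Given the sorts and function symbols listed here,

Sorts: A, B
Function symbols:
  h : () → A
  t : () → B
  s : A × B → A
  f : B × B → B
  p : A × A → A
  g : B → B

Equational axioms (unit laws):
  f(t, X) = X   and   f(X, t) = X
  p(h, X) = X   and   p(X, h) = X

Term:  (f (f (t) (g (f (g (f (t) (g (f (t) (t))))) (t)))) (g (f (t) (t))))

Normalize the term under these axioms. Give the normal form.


normal form = (f (g (g (g (t)))) (g (t)))

1. (f (f (t) (g (f (g (f (t) (g (f (t) (t))))) (t)))) (g (f (t) (t))))  →  (f (g (f (g (f (t) (g (f (t) (t))))) (t))) (g (f (t) (t))))
2. (f (g (f (g (f (t) (g (f (t) (t))))) (t))) (g (f (t) (t))))  →  (f (g (g (f (t) (g (f (t) (t)))))) (g (f (t) (t))))
3. (f (g (g (f (t) (g (f (t) (t)))))) (g (f (t) (t))))  →  (f (g (g (g (f (t) (t))))) (g (f (t) (t))))
4. (f (g (g (g (f (t) (t))))) (g (f (t) (t))))  →  (f (g (g (g (t)))) (g (f (t) (t))))
5. (f (g (g (g (t)))) (g (f (t) (t))))  →  (f (g (g (g (t)))) (g (t)))


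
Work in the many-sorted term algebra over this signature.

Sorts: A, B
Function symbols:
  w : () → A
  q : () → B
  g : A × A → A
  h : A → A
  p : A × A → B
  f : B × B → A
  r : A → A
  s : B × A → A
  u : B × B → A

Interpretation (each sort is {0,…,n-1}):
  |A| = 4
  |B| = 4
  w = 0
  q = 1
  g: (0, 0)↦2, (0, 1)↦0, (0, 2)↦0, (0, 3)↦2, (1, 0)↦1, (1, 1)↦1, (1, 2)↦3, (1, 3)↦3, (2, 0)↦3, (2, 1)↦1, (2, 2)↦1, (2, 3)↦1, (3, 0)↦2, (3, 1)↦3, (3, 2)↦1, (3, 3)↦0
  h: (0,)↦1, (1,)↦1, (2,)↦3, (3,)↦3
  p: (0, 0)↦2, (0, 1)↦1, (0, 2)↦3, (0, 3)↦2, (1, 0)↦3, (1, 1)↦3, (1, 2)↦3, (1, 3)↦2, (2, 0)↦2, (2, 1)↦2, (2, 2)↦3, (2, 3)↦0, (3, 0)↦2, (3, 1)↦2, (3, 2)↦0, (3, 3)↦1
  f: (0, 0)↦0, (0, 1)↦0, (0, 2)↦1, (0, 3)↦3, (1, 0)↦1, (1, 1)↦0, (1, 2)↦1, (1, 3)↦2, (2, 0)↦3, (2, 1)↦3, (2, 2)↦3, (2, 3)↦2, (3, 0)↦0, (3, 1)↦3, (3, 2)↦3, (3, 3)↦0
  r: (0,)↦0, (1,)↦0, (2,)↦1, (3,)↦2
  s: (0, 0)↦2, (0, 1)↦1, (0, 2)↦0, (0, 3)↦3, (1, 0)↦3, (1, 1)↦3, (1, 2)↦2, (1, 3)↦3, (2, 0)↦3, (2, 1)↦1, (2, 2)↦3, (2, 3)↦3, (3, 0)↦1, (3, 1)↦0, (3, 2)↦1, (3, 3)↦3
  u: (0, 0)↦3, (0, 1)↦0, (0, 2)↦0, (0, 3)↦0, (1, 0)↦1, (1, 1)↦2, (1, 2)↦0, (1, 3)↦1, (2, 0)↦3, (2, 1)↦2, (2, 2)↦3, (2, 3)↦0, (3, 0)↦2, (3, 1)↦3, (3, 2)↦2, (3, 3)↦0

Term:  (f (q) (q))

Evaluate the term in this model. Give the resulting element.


value = 0

  q = 1
  q = 1
  (f (q) (q)) = f(1, 1) = 0


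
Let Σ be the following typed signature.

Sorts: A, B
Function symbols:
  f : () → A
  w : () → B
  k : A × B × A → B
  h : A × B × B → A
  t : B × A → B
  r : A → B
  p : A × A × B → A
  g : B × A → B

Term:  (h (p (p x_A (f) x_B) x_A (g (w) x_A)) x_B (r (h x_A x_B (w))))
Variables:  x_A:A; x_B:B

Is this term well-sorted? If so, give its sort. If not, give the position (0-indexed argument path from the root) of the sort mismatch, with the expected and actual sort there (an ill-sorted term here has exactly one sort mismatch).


well-sorted; sort = A

      x_A : A
      (f) : A
      x_B : B
    (p x_A (f) x_B) : A
    x_A : A
      (w) : B
      x_A : A
    (g (w) x_A) : B
  (p (p x_A (f) x_B) x_A (g (w) x_A)) : A
  x_B : B
      x_A : A
      x_B : B
      (w) : B
    (h x_A x_B (w)) : A
  (r (h x_A x_B (w))) : B
(h (p (p x_A (f) x_B) x_A (g (w) x_A)) x_B (r (h x_A x_B (w)))) : A


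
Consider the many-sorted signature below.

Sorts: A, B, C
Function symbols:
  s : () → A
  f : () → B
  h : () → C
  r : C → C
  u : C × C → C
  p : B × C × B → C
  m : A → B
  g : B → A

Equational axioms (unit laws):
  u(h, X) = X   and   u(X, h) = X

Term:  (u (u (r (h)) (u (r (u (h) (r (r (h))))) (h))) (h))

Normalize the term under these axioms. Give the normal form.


1. (u (u (r (h)) (u (r (u (h) (r (r (h))))) (h))) (h))  →  (u (r (h)) (u (r (u (h) (r (r (h))))) (h)))
2. (u (r (h)) (u (r (u (h) (r (r (h))))) (h)))  →  (u (r (h)) (r (u (h) (r (r (h))))))
3. (u (r (h)) (r (u (h) (r (r (h))))))  →  (u (r (h)) (r (r (r (h)))))

normal form = (u (r (h)) (r (r (r (h)))))


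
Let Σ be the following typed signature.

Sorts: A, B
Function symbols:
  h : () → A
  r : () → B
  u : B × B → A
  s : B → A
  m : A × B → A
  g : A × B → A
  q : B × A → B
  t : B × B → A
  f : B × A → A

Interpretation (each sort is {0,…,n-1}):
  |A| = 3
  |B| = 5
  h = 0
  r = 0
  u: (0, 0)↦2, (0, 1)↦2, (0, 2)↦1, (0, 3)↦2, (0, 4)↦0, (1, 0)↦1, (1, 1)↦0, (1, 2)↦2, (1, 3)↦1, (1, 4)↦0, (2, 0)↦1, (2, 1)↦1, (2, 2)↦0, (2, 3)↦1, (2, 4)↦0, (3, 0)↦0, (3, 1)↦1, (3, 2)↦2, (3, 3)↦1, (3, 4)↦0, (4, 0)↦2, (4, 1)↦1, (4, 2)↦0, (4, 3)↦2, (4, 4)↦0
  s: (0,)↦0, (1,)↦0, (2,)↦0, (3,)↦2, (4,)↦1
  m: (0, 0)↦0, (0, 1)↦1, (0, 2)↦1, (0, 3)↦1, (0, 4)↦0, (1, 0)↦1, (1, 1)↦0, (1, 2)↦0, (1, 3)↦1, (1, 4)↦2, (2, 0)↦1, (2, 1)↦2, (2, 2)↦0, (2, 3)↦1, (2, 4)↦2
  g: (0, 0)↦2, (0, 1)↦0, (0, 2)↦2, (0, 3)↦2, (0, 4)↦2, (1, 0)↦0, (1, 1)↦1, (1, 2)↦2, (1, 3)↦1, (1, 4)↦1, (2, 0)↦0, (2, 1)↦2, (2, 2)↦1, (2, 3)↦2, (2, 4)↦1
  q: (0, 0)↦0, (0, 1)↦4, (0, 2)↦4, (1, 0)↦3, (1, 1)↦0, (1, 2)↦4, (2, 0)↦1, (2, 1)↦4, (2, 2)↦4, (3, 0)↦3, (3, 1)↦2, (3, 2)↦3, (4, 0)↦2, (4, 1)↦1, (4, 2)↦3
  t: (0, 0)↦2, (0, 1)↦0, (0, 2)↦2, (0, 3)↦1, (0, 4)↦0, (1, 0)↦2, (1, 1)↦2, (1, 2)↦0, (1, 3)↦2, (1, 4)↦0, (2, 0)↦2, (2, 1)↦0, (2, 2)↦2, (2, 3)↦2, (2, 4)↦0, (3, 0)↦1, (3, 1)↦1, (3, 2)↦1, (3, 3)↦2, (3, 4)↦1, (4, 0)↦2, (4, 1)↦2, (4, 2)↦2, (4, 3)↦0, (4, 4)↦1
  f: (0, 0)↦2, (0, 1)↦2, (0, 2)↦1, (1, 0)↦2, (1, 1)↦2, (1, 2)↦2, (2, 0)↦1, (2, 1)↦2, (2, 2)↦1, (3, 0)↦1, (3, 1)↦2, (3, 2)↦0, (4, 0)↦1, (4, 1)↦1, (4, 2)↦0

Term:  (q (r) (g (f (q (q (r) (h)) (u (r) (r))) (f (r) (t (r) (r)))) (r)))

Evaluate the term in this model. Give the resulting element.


  r = 0
  r = 0
  h = 0
  (q (r) (h)) = q(0, 0) = 0
  r = 0
  r = 0
  (u (r) (r)) = u(0, 0) = 2
  (q (q (r) (h)) (u (r) (r))) = q(0, 2) = 4
  r = 0
  r = 0
  r = 0
  (t (r) (r)) = t(0, 0) = 2
  (f (r) (t (r) (r))) = f(0, 2) = 1
  (f (q (q (r) (h)) (u (r) (r))) (f (r) (t (r) (r)))) = f(4, 1) = 1
  r = 0
  (g (f (q (q (r) (h)) (u (r) (r))) (f (r) (t (r) (r)))) (r)) = g(1, 0) = 0
  (q (r) (g (f (q (q (r) (h)) (u (r) (r))) (f (r) (t (r) (r)))) (r))) = q(0, 0) = 0

value = 0


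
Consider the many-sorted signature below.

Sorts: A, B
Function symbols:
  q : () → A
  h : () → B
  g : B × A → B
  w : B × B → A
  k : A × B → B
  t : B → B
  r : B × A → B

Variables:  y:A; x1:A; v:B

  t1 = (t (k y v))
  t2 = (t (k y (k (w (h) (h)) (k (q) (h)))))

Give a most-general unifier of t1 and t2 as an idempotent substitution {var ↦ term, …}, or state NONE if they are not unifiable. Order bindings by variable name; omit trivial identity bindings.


{v ↦ (k (w (h) (h)) (k (q) (h)))}


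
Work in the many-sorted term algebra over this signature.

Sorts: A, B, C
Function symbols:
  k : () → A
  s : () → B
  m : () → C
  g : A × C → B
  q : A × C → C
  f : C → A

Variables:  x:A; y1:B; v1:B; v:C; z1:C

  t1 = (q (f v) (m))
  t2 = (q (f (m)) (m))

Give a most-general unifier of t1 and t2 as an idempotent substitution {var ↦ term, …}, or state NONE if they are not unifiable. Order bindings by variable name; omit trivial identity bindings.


{v ↦ (m)}


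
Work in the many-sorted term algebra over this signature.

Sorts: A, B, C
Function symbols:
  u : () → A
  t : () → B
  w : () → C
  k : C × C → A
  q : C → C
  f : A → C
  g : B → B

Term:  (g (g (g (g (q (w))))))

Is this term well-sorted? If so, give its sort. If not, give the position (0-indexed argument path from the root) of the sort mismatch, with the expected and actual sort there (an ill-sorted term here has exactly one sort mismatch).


ill-sorted at position [0, 0, 0, 0]: expected B, got C

          (w) : C
        (q (w)) : C
      (g (q (w))) : ✗ arg 0 at [0, 0, 0, 0] has sort C, expected B


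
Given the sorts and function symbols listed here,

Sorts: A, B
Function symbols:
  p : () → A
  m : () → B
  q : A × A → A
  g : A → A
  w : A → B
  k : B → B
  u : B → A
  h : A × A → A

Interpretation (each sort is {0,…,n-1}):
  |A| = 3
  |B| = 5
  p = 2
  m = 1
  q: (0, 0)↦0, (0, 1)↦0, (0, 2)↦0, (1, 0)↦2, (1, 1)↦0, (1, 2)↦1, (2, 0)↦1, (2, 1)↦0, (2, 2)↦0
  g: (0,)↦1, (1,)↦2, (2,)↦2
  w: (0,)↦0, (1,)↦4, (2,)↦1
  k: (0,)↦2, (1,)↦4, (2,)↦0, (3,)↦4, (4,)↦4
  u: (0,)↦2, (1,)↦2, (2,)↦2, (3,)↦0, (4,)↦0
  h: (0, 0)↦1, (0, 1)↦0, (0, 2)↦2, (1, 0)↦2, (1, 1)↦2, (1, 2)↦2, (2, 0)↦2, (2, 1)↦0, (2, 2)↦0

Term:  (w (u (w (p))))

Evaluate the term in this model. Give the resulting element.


value = 1

  p = 2
  (w (p)) = w(2,) = 1
  (u (w (p))) = u(1,) = 2
  (w (u (w (p)))) = w(2,) = 1


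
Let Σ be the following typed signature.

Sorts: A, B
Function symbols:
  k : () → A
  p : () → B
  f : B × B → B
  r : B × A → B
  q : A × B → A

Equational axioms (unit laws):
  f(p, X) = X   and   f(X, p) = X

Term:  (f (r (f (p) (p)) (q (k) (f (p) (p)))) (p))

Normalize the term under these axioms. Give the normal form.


1. (f (r (f (p) (p)) (q (k) (f (p) (p)))) (p))  →  (r (f (p) (p)) (q (k) (f (p) (p))))
2. (r (f (p) (p)) (q (k) (f (p) (p))))  →  (r (p) (q (k) (f (p) (p))))
3. (r (p) (q (k) (f (p) (p))))  →  (r (p) (q (k) (p)))

normal form = (r (p) (q (k) (p)))


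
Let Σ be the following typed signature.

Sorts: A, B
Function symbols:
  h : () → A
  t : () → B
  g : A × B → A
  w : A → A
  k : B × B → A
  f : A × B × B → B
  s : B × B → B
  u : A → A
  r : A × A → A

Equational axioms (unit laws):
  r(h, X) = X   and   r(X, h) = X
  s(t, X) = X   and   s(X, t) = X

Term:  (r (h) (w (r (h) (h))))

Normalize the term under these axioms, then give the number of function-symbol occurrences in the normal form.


1. (r (h) (w (r (h) (h))))  →  (w (r (h) (h)))
2. (w (r (h) (h)))  →  (w (h))
normal form: (w (h))

size = 2


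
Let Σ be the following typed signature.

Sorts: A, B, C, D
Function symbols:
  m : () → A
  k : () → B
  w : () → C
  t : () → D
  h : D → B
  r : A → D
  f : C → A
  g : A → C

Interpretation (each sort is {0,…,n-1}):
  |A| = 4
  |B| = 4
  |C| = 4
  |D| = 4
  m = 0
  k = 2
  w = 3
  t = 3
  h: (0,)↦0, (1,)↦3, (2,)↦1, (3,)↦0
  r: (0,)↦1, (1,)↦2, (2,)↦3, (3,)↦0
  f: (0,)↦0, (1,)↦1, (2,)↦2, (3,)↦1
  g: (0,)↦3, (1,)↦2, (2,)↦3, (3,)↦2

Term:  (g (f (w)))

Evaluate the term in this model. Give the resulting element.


value = 2

  w = 3
  (f (w)) = f(3,) = 1
  (g (f (w))) = g(1,) = 2


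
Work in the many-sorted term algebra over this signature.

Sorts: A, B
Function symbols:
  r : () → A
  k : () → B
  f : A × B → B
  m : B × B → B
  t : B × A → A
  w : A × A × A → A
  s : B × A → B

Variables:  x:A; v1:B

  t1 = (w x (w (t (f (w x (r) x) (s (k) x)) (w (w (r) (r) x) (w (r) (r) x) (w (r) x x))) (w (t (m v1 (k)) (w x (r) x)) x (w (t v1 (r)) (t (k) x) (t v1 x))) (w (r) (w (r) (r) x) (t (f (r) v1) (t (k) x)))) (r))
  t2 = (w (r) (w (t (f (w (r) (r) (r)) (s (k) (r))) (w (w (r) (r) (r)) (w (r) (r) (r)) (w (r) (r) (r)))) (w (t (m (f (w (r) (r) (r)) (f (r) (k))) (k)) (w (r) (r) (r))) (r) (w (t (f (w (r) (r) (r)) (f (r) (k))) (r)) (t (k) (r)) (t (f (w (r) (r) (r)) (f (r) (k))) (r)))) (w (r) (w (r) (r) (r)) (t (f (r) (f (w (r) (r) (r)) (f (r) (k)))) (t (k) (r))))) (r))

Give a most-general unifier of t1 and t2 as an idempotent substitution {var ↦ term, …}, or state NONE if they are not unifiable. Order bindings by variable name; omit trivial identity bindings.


{v1 ↦ (f (w (r) (r) (r)) (f (r) (k))), x ↦ (r)}


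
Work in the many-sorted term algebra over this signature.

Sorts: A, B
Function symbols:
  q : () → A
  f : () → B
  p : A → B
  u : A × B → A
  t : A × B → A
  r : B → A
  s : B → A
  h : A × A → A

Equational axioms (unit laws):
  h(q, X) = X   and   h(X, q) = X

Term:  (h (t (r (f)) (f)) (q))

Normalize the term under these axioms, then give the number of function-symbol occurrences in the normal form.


size = 4

1. (h (t (r (f)) (f)) (q))  →  (t (r (f)) (f))
normal form: (t (r (f)) (f))


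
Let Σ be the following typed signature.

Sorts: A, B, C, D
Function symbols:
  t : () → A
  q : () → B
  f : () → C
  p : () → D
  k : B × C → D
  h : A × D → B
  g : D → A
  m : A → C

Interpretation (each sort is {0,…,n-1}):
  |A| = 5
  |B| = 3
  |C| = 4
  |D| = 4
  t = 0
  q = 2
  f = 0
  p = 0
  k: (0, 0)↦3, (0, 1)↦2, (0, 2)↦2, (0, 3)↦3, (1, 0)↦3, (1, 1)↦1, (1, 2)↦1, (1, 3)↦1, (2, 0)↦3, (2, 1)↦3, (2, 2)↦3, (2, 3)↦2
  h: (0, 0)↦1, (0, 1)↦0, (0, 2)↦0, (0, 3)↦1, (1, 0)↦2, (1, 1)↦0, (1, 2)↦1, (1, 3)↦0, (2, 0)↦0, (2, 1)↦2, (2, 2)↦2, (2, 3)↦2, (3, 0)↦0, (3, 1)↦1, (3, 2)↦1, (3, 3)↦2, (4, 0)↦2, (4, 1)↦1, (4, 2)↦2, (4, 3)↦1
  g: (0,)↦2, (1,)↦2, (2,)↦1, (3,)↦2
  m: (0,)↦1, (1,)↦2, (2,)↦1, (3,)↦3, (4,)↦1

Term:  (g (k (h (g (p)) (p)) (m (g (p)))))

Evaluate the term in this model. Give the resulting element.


  p = 0
  (g (p)) = g(0,) = 2
  p = 0
  (h (g (p)) (p)) = h(2, 0) = 0
  p = 0
  (g (p)) = g(0,) = 2
  (m (g (p))) = m(2,) = 1
  (k (h (g (p)) (p)) (m (g (p)))) = k(0, 1) = 2
  (g (k (h (g (p)) (p)) (m (g (p))))) = g(2,) = 1

value = 1


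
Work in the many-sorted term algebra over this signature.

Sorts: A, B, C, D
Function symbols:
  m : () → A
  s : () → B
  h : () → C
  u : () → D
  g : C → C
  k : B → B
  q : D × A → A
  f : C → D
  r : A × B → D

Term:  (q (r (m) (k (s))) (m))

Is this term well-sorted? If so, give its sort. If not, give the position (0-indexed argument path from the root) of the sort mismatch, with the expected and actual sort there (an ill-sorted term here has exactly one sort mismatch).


    (m) : A
      (s) : B
    (k (s)) : B
  (r (m) (k (s))) : D
  (m) : A
(q (r (m) (k (s))) (m)) : A

well-sorted; sort = A


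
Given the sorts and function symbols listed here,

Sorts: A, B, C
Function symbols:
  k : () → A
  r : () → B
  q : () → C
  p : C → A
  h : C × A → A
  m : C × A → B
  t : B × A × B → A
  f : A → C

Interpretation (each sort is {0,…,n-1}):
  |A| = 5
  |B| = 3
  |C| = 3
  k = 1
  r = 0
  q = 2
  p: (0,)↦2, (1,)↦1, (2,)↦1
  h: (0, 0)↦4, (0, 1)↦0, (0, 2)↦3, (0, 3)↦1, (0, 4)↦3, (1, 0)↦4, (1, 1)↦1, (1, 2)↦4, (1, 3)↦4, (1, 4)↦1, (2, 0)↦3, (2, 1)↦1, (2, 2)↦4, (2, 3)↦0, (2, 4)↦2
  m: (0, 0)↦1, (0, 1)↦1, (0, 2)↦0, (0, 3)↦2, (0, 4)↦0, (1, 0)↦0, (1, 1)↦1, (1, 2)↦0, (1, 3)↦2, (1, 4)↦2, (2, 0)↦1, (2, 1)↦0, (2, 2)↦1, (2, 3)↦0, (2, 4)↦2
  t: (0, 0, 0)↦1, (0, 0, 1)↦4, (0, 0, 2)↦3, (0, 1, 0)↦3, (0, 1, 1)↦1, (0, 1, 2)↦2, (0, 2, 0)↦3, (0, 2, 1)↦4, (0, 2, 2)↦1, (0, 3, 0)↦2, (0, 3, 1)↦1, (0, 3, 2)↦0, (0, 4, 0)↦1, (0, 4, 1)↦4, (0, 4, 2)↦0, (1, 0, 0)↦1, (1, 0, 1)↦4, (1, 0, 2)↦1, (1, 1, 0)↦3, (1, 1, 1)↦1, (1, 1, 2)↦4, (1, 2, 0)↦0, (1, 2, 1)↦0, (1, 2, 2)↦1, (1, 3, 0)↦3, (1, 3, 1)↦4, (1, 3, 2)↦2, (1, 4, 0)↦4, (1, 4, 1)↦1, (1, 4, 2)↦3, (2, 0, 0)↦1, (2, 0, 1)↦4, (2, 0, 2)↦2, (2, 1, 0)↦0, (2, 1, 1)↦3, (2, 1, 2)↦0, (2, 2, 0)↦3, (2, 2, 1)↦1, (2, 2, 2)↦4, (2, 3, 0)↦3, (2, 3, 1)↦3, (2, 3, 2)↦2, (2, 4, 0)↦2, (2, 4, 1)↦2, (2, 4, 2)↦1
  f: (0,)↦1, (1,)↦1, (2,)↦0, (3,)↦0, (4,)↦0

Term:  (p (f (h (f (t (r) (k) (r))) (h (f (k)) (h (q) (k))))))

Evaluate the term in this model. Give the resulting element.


value = 1

  r = 0
  k = 1
  r = 0
  (t (r) (k) (r)) = t(0, 1, 0) = 3
  (f (t (r) (k) (r))) = f(3,) = 0
  k = 1
  (f (k)) = f(1,) = 1
  q = 2
  k = 1
  (h (q) (k)) = h(2, 1) = 1
  (h (f (k)) (h (q) (k))) = h(1, 1) = 1
  (h (f (t (r) (k) (r))) (h (f (k)) (h (q) (k)))) = h(0, 1) = 0
  (f (h (f (t (r) (k) (r))) (h (f (k)) (h (q) (k))))) = f(0,) = 1
  (p (f (h (f (t (r) (k) (r))) (h (f (k)) (h (q) (k)))))) = p(1,) = 1


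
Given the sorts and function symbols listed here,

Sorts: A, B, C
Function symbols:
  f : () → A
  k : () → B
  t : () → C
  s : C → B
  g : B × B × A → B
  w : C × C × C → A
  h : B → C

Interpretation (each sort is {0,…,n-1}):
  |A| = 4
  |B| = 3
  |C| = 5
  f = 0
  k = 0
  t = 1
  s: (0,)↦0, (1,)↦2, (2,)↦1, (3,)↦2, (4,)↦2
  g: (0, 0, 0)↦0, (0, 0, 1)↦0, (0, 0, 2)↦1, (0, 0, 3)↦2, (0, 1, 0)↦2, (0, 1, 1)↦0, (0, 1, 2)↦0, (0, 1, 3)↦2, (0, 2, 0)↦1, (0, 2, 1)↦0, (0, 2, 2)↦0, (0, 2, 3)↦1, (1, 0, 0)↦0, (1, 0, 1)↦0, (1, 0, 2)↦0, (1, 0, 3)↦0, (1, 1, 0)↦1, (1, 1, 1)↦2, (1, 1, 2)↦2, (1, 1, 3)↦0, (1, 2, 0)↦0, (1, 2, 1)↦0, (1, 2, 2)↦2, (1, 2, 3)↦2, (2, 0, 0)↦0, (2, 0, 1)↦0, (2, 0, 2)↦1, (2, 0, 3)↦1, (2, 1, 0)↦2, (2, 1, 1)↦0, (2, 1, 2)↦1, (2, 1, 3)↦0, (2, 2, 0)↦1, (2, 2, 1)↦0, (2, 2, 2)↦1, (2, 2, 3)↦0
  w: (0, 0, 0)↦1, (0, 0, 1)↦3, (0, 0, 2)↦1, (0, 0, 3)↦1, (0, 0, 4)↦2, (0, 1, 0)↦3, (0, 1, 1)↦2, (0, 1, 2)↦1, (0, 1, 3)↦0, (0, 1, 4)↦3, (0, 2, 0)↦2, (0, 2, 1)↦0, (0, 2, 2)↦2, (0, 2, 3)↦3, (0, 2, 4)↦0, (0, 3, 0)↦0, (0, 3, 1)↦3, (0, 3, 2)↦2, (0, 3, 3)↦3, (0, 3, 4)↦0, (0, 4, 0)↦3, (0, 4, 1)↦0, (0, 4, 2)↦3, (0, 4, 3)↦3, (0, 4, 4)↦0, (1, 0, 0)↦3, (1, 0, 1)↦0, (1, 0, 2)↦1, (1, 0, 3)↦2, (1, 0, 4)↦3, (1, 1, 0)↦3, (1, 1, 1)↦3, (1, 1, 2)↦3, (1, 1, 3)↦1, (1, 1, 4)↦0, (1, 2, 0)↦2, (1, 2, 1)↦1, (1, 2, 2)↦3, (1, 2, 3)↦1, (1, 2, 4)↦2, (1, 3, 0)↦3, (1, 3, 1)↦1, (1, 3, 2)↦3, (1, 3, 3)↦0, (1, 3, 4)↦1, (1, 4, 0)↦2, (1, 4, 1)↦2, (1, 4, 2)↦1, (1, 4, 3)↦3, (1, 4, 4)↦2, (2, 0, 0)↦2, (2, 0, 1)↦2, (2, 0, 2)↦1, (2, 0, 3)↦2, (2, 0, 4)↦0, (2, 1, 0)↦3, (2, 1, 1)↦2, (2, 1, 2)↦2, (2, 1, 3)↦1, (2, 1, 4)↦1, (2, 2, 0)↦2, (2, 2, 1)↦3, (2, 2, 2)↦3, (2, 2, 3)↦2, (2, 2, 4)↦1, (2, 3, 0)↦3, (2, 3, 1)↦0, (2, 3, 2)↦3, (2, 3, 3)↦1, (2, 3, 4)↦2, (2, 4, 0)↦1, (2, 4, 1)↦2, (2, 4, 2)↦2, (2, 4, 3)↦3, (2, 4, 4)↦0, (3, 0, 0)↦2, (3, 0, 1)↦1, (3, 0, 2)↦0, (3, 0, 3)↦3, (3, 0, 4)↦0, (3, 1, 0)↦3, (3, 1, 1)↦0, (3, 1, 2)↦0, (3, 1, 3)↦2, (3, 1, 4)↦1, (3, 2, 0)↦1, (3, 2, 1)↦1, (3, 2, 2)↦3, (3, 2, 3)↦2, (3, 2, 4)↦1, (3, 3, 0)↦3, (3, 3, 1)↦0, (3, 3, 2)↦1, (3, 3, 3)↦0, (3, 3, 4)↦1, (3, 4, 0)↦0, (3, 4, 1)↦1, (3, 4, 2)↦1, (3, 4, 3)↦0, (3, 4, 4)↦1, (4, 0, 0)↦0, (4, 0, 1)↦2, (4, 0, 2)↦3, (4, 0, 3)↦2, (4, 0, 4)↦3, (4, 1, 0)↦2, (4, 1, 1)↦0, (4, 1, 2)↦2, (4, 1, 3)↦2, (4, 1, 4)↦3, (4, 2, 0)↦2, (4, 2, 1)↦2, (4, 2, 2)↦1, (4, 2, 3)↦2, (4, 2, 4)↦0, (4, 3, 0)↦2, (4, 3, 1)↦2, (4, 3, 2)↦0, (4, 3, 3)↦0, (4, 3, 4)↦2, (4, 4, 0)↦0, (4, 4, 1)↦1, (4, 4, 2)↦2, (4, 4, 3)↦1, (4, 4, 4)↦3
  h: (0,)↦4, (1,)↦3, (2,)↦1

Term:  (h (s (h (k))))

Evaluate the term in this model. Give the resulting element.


value = 1

  k = 0
  (h (k)) = h(0,) = 4
  (s (h (k))) = s(4,) = 2
  (h (s (h (k)))) = h(2,) = 1


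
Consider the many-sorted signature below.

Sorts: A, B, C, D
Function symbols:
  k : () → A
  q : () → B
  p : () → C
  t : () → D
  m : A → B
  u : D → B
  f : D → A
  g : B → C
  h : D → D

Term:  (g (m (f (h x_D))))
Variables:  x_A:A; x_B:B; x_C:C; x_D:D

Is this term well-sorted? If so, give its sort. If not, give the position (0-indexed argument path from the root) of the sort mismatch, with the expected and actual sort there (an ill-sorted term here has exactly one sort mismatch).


        x_D : D
      (h x_D) : D
    (f (h x_D)) : A
  (m (f (h x_D))) : B
(g (m (f (h x_D)))) : C

well-sorted; sort = C


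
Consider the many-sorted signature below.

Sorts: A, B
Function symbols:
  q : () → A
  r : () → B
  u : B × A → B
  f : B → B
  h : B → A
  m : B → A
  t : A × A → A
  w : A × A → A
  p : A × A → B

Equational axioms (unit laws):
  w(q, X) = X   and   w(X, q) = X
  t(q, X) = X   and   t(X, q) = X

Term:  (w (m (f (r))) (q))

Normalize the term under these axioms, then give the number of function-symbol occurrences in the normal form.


size = 3

1. (w (m (f (r))) (q))  →  (m (f (r)))
normal form: (m (f (r)))


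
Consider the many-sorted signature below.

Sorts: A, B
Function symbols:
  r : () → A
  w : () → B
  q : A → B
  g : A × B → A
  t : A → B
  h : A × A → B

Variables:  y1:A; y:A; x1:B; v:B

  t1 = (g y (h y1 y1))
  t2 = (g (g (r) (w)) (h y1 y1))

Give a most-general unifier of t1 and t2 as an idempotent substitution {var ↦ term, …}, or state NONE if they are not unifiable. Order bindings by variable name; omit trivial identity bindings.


{y ↦ (g (r) (w))}


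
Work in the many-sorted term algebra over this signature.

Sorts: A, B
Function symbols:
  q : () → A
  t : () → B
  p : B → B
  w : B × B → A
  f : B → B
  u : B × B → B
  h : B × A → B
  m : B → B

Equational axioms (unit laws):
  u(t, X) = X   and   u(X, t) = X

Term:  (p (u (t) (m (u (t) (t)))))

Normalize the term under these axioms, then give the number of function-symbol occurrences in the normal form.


1. (p (u (t) (m (u (t) (t)))))  →  (p (m (u (t) (t))))
2. (p (m (u (t) (t))))  →  (p (m (t)))
normal form: (p (m (t)))

size = 3


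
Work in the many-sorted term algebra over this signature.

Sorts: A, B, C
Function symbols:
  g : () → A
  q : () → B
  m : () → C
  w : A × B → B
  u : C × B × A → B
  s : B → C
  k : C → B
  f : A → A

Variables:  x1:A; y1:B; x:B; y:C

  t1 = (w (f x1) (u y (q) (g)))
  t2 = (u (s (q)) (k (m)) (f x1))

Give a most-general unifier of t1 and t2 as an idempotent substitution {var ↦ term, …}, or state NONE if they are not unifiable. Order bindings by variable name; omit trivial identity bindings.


head clash or occurs-check failure — not unifiable

NONE (not unifiable)


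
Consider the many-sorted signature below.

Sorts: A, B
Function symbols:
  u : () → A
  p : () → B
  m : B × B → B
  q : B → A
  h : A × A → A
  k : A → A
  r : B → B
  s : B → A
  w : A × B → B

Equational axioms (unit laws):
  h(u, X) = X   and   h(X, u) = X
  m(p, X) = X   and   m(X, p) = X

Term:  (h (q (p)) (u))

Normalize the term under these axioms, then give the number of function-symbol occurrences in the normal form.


1. (h (q (p)) (u))  →  (q (p))
normal form: (q (p))

size = 2


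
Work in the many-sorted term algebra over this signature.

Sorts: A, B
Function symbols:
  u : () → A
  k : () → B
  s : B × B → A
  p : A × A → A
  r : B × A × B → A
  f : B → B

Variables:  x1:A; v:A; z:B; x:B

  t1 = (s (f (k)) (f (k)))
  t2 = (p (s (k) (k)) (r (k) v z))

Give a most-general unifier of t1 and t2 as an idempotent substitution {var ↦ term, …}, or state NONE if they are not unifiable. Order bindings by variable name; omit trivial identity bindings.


NONE (not unifiable)

head clash or occurs-check failure — not unifiable


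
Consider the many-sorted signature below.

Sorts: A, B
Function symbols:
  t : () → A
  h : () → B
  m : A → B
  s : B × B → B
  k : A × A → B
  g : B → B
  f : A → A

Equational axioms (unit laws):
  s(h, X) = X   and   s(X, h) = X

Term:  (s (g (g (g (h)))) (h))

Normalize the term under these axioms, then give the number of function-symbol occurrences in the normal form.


1. (s (g (g (g (h)))) (h))  →  (g (g (g (h))))
normal form: (g (g (g (h))))

size = 4


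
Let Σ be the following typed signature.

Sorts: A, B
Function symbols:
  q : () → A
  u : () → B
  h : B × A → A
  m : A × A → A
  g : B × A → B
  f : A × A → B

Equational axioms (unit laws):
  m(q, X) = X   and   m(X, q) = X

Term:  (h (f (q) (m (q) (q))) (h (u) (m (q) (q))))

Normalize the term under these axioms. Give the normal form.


1. (h (f (q) (m (q) (q))) (h (u) (m (q) (q))))  →  (h (f (q) (q)) (h (u) (m (q) (q))))
2. (h (f (q) (q)) (h (u) (m (q) (q))))  →  (h (f (q) (q)) (h (u) (q)))

normal form = (h (f (q) (q)) (h (u) (q)))


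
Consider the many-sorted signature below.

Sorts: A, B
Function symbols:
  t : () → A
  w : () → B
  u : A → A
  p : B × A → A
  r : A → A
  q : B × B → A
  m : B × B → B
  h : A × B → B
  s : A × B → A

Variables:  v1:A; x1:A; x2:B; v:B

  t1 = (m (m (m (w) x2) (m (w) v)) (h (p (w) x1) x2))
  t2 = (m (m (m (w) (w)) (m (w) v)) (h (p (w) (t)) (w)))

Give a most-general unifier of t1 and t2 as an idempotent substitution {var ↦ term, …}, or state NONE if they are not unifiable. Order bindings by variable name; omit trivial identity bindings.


{x1 ↦ (t), x2 ↦ (w)}


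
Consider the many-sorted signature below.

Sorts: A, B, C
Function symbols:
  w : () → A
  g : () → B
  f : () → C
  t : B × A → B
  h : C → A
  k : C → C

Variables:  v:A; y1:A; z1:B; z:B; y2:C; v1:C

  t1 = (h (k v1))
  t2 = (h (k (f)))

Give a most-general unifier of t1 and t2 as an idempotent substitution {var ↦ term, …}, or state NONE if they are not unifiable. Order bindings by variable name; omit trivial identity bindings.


{v1 ↦ (f)}


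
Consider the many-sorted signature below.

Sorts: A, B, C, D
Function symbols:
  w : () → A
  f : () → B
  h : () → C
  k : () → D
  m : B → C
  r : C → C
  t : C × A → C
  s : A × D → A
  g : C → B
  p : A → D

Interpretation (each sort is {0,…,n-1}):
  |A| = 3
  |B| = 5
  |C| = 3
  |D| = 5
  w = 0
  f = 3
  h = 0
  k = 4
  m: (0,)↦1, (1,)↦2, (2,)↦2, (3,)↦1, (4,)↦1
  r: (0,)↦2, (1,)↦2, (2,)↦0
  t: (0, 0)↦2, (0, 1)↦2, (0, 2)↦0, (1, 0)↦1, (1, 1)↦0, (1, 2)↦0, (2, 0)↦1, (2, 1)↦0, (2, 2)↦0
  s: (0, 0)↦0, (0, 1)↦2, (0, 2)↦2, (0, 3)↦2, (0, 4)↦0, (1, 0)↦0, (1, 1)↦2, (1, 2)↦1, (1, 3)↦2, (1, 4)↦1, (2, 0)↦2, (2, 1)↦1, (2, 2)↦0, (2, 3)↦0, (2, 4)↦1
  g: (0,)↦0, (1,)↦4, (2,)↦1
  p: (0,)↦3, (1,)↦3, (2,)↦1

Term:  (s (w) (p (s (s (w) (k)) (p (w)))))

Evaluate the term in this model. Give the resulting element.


value = 2

  w = 0
  w = 0
  k = 4
  (s (w) (k)) = s(0, 4) = 0
  w = 0
  (p (w)) = p(0,) = 3
  (s (s (w) (k)) (p (w))) = s(0, 3) = 2
  (p (s (s (w) (k)) (p (w)))) = p(2,) = 1
  (s (w) (p (s (s (w) (k)) (p (w))))) = s(0, 1) = 2


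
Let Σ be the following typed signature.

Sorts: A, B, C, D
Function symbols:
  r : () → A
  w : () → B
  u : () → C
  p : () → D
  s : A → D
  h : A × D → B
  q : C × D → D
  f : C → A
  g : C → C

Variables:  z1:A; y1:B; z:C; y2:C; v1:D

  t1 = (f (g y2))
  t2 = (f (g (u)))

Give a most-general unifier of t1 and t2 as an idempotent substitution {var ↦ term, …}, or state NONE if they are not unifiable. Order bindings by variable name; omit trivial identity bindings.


{y2 ↦ (u)}


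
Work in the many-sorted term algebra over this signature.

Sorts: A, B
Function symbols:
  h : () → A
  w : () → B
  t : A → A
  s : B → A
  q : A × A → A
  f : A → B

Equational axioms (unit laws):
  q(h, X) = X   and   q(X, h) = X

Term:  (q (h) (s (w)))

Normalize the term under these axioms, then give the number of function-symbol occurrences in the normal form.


1. (q (h) (s (w)))  →  (s (w))
normal form: (s (w))

size = 2


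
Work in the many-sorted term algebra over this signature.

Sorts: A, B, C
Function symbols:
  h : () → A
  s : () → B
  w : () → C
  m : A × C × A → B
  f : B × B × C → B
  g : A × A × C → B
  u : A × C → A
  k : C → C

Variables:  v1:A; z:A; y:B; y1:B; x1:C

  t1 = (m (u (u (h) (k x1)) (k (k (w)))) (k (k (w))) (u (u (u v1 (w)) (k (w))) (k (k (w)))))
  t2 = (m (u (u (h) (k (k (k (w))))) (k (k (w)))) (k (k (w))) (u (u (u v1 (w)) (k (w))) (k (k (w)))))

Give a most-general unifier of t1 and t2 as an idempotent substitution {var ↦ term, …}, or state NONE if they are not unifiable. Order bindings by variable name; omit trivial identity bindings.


{x1 ↦ (k (k (w)))}


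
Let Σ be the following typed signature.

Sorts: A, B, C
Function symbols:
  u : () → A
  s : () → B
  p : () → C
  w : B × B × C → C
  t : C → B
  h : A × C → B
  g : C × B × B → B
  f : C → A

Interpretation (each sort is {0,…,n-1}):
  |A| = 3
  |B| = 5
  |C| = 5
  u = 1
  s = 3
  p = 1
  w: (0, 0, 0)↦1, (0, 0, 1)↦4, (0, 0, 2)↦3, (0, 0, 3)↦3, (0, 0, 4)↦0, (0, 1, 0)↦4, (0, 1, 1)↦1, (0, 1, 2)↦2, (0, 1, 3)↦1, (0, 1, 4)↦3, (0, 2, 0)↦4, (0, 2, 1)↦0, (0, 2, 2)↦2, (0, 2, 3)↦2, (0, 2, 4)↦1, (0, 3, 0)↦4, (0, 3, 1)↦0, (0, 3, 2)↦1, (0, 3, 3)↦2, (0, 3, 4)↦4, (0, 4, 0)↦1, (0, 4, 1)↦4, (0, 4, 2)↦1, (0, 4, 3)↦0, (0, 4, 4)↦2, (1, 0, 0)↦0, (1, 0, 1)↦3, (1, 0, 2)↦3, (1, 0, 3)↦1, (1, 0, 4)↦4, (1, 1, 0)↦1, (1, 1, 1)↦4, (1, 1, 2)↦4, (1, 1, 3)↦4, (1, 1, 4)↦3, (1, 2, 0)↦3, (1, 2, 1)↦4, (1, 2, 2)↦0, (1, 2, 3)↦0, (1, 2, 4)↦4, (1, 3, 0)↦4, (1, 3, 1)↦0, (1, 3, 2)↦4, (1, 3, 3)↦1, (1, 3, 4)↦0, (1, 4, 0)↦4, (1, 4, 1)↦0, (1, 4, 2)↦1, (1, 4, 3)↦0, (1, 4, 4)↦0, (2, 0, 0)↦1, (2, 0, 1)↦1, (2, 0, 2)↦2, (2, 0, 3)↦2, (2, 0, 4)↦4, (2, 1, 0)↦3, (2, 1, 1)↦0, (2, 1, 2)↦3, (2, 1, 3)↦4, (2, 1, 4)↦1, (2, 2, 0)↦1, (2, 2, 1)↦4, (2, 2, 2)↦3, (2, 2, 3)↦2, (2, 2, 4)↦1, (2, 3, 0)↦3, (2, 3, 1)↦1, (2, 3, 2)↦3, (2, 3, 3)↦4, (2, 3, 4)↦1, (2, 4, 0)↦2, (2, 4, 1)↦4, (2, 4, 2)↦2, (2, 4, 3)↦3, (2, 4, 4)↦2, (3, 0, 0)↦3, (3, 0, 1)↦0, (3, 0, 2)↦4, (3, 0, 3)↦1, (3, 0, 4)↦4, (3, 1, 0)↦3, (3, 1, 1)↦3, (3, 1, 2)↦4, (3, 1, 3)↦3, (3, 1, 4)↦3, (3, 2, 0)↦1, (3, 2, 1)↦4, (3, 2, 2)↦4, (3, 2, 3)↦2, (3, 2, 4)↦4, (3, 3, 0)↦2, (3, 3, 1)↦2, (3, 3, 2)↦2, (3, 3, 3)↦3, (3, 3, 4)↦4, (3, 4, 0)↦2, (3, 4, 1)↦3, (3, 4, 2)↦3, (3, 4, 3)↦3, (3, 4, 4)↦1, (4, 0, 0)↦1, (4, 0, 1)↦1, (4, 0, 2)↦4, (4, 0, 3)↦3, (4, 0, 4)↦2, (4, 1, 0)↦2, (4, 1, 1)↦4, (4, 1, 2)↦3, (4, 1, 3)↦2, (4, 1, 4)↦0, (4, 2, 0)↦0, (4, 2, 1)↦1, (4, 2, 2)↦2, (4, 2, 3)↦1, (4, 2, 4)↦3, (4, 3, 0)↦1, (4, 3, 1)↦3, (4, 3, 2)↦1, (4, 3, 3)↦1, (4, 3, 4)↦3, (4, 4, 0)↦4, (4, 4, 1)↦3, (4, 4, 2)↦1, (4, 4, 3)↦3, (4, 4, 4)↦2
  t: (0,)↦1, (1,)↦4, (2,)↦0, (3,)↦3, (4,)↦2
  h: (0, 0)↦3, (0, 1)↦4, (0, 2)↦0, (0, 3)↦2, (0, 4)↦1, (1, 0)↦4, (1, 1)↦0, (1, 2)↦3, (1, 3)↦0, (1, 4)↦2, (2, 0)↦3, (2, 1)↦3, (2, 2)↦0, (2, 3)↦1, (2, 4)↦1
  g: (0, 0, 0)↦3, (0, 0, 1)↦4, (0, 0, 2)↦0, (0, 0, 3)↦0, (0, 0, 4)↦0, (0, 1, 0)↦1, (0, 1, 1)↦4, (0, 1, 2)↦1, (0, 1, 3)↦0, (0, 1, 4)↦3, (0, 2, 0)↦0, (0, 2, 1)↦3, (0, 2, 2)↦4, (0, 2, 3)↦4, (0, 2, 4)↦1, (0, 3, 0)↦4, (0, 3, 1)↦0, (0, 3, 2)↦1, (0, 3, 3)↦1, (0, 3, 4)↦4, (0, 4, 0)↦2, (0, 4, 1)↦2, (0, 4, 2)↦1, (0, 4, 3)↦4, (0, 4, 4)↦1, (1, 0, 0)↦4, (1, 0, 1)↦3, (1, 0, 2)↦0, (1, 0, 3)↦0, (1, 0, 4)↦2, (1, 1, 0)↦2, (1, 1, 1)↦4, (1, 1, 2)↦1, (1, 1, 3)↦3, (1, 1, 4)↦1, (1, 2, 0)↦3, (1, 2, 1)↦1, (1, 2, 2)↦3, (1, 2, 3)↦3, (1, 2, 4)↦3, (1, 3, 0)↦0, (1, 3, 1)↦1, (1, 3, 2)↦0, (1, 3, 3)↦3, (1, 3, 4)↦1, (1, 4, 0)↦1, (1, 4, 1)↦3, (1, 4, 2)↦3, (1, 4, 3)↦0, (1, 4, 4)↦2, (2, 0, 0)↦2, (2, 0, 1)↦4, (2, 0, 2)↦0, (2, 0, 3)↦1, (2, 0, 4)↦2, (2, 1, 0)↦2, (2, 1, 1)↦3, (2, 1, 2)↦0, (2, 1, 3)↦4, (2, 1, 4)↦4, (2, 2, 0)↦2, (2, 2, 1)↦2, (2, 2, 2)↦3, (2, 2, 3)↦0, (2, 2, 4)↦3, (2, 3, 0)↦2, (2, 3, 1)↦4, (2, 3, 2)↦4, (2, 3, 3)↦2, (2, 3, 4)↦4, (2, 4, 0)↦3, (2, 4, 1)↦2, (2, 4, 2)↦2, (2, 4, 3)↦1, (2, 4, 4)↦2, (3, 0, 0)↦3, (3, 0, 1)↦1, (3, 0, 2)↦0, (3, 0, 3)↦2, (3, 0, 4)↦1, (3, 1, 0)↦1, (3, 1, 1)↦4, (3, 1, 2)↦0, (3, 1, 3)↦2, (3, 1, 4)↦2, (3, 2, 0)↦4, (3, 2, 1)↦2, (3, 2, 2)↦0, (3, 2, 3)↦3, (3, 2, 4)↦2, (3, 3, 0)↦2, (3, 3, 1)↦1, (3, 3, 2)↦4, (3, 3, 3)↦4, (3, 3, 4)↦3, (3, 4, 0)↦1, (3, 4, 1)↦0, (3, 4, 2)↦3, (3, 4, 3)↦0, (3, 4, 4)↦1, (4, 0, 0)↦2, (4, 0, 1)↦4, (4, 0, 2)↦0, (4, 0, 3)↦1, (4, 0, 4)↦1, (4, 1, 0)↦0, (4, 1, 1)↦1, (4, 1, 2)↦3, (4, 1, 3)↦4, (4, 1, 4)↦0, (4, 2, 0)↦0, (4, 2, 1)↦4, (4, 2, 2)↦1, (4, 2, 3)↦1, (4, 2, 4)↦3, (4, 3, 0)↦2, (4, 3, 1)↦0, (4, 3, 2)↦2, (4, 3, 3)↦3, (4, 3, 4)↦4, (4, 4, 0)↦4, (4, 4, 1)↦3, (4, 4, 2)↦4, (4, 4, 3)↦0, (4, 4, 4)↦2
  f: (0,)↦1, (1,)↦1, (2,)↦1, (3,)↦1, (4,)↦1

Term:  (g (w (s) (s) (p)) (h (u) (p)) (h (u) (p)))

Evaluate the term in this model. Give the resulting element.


value = 2

  s = 3
  s = 3
  p = 1
  (w (s) (s) (p)) = w(3, 3, 1) = 2
  u = 1
  p = 1
  (h (u) (p)) = h(1, 1) = 0
  u = 1
  p = 1
  (h (u) (p)) = h(1, 1) = 0
  (g (w (s) (s) (p)) (h (u) (p)) (h (u) (p))) = g(2, 0, 0) = 2
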